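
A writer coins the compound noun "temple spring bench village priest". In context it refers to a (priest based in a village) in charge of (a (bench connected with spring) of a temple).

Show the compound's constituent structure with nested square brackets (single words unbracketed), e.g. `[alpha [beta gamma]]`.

The outermost head in the paraphrase is "priest" (specifically "village priest"), modified by "temple spring bench".
Inside "temple spring bench": head "bench" (specifically "spring bench"), modifier "temple".
Inside "spring bench": head "bench", modifier "spring".
Inside "village priest": head "priest", modifier "village".
Putting it together: [[temple [spring bench]] [village priest]].

[[temple [spring bench]] [village priest]]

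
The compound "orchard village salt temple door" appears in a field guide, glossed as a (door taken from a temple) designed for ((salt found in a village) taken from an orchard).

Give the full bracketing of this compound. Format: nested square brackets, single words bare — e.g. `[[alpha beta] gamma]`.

The outermost head in the paraphrase is "door" (specifically "temple door"), modified by "orchard village salt".
"orchard village salt" → head "salt" (specifically "village salt"), modifier "orchard".
"village salt" → head "salt", modifier "village".
"temple door" → head "door", modifier "temple".
Assembled: [[orchard [village salt]] [temple door]].

[[orchard [village salt]] [temple door]]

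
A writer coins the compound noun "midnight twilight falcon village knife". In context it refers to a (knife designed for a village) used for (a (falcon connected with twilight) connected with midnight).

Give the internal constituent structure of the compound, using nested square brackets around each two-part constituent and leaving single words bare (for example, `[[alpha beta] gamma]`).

At the top level: head "knife" (specifically "village knife"); modifier "midnight twilight falcon".
Within "midnight twilight falcon", the head is "falcon" (specifically "twilight falcon") and the modifier is "midnight".
Within "twilight falcon", the head is "falcon" and the modifier is "twilight".
Within "village knife", the head is "knife" and the modifier is "village".
Putting it together: [[midnight [twilight falcon]] [village knife]].

[[midnight [twilight falcon]] [village knife]]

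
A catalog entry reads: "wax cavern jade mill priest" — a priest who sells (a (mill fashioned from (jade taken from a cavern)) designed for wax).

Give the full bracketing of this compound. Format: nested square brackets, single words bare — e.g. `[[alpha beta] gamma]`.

[[wax [[cavern jade] mill]] priest]

At the top level: head "priest"; modifier "wax cavern jade mill".
Within "wax cavern jade mill", the head is "mill" (specifically "cavern jade mill") and the modifier is "wax".
Within "cavern jade mill", the head is "mill" and the modifier is "cavern jade".
Within "cavern jade", the head is "jade" and the modifier is "cavern".
Assembled: [[wax [[cavern jade] mill]] priest].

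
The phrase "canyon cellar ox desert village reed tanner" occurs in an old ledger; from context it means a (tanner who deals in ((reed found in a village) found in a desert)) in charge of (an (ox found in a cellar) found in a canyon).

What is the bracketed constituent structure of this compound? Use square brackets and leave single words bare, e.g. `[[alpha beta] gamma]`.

Overall it is a kind of tanner (specifically "desert village reed tanner"); the modifier is "canyon cellar ox".
"canyon cellar ox" → head "ox" (specifically "cellar ox"), modifier "canyon".
"cellar ox" → head "ox", modifier "cellar".
"desert village reed tanner" → head "tanner", modifier "desert village reed".
"desert village reed" → head "reed" (specifically "village reed"), modifier "desert".
"village reed" → head "reed", modifier "village".
Assembled: [[canyon [cellar ox]] [[desert [village reed]] tanner]].

[[canyon [cellar ox]] [[desert [village reed]] tanner]]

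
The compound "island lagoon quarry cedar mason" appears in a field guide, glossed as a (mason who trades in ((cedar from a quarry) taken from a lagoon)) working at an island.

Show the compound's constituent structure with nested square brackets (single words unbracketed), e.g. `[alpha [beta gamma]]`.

[island [[lagoon [quarry cedar]] mason]]

Whole compound: head "mason" (specifically "lagoon quarry cedar mason"), modifier "island".
Within "lagoon quarry cedar mason", the head is "mason" and the modifier is "lagoon quarry cedar".
Within "lagoon quarry cedar", the head is "cedar" (specifically "quarry cedar") and the modifier is "lagoon".
Within "quarry cedar", the head is "cedar" and the modifier is "quarry".
So the structure is [island [[lagoon [quarry cedar]] mason]].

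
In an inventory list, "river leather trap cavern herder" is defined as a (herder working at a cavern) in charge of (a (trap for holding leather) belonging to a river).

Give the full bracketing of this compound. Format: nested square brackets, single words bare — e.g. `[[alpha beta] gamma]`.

Overall it is a kind of herder (specifically "cavern herder"); the modifier is "river leather trap".
"river leather trap" → head "trap" (specifically "leather trap"), modifier "river".
"leather trap" → head "trap", modifier "leather".
"cavern herder" → head "herder", modifier "cavern".
So the structure is [[river [leather trap]] [cavern herder]].

[[river [leather trap]] [cavern herder]]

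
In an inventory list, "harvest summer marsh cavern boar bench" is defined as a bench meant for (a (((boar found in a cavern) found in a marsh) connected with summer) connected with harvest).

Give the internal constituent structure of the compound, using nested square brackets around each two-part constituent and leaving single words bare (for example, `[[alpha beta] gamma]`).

[[harvest [summer [marsh [cavern boar]]]] bench]

The outermost head in the paraphrase is "bench", modified by "harvest summer marsh cavern boar".
Within "harvest summer marsh cavern boar", the head is "boar" (specifically "summer marsh cavern boar") and the modifier is "harvest".
Within "summer marsh cavern boar", the head is "boar" (specifically "marsh cavern boar") and the modifier is "summer".
Within "marsh cavern boar", the head is "boar" (specifically "cavern boar") and the modifier is "marsh".
Within "cavern boar", the head is "boar" and the modifier is "cavern".
So the structure is [[harvest [summer [marsh [cavern boar]]]] bench].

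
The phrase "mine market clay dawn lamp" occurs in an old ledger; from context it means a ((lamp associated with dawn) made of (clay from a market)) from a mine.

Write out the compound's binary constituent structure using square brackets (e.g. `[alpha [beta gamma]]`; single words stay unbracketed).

[mine [[market clay] [dawn lamp]]]

At the top level: head "lamp" (specifically "market clay dawn lamp"); modifier "mine".
Inside "market clay dawn lamp": head "lamp" (specifically "dawn lamp"), modifier "market clay".
Inside "market clay": head "clay", modifier "market".
Inside "dawn lamp": head "lamp", modifier "dawn".
Putting it together: [mine [[market clay] [dawn lamp]]].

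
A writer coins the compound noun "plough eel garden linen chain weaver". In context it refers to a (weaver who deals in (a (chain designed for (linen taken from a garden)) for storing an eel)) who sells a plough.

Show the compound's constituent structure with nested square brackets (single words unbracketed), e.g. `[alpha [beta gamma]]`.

[plough [[eel [[garden linen] chain]] weaver]]

Whole compound: head "weaver" (specifically "eel garden linen chain weaver"), modifier "plough".
"eel garden linen chain weaver" → head "weaver", modifier "eel garden linen chain".
"eel garden linen chain" → head "chain" (specifically "garden linen chain"), modifier "eel".
"garden linen chain" → head "chain", modifier "garden linen".
"garden linen" → head "linen", modifier "garden".
So the structure is [plough [[eel [[garden linen] chain]] weaver]].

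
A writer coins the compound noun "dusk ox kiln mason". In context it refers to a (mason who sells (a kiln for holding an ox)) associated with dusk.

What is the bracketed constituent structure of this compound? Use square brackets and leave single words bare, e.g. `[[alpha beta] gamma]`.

[dusk [[ox kiln] mason]]

The outermost head in the paraphrase is "mason" (specifically "ox kiln mason"), modified by "dusk".
Within "ox kiln mason", the head is "mason" and the modifier is "ox kiln".
Within "ox kiln", the head is "kiln" and the modifier is "ox".
Assembled: [dusk [[ox kiln] mason]].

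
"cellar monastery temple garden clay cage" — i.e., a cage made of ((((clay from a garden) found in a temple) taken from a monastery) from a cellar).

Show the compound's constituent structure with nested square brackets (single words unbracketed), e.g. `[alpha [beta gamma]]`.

At the top level: head "cage"; modifier "cellar monastery temple garden clay".
Within "cellar monastery temple garden clay", the head is "clay" (specifically "monastery temple garden clay") and the modifier is "cellar".
Within "monastery temple garden clay", the head is "clay" (specifically "temple garden clay") and the modifier is "monastery".
Within "temple garden clay", the head is "clay" (specifically "garden clay") and the modifier is "temple".
Within "garden clay", the head is "clay" and the modifier is "garden".
Putting it together: [[cellar [monastery [temple [garden clay]]]] cage].

[[cellar [monastery [temple [garden clay]]]] cage]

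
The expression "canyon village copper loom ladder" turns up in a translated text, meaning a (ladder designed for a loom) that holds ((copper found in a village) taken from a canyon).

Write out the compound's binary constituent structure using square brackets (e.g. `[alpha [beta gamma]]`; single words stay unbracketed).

The outermost head in the paraphrase is "ladder" (specifically "loom ladder"), modified by "canyon village copper".
Within "canyon village copper", the head is "copper" (specifically "village copper") and the modifier is "canyon".
Within "village copper", the head is "copper" and the modifier is "village".
Within "loom ladder", the head is "ladder" and the modifier is "loom".
So the structure is [[canyon [village copper]] [loom ladder]].

[[canyon [village copper]] [loom ladder]]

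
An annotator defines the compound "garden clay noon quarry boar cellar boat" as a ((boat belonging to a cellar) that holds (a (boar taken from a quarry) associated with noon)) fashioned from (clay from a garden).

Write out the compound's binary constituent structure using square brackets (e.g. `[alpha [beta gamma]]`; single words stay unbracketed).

Overall it is a kind of boat (specifically "noon quarry boar cellar boat"); the modifier is "garden clay".
"garden clay" → head "clay", modifier "garden".
"noon quarry boar cellar boat" → head "boat" (specifically "cellar boat"), modifier "noon quarry boar".
"noon quarry boar" → head "boar" (specifically "quarry boar"), modifier "noon".
"quarry boar" → head "boar", modifier "quarry".
"cellar boat" → head "boat", modifier "cellar".
Putting it together: [[garden clay] [[noon [quarry boar]] [cellar boat]]].

[[garden clay] [[noon [quarry boar]] [cellar boat]]]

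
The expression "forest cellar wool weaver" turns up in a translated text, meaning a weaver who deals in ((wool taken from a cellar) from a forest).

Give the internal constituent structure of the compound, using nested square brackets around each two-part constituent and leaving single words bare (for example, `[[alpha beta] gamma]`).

Overall it is a kind of weaver; the modifier is "forest cellar wool".
"forest cellar wool" → head "wool" (specifically "cellar wool"), modifier "forest".
"cellar wool" → head "wool", modifier "cellar".
Assembled: [[forest [cellar wool]] weaver].

[[forest [cellar wool]] weaver]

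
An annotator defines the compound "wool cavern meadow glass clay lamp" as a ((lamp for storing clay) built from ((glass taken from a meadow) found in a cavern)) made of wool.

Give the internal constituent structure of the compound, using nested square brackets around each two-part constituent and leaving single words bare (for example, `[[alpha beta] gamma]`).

At the top level: head "lamp" (specifically "cavern meadow glass clay lamp"); modifier "wool".
Inside "cavern meadow glass clay lamp": head "lamp" (specifically "clay lamp"), modifier "cavern meadow glass".
Inside "cavern meadow glass": head "glass" (specifically "meadow glass"), modifier "cavern".
Inside "meadow glass": head "glass", modifier "meadow".
Inside "clay lamp": head "lamp", modifier "clay".
So the structure is [wool [[cavern [meadow glass]] [clay lamp]]].

[wool [[cavern [meadow glass]] [clay lamp]]]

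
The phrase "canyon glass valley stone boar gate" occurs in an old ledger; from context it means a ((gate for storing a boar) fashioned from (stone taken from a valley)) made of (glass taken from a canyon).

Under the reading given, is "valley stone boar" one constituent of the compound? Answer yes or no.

The top-level split is [canyon glass] [valley stone boar gate]; the full structure is [[canyon glass] [[valley stone] [boar gate]]].
"valley stone boar" straddles a constituent boundary, so it is not a single unit.

no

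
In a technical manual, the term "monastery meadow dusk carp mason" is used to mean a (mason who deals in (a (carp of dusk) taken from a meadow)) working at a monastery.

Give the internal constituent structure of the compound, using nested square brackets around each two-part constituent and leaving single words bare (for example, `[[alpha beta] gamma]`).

At the top level: head "mason" (specifically "meadow dusk carp mason"); modifier "monastery".
Within "meadow dusk carp mason", the head is "mason" and the modifier is "meadow dusk carp".
Within "meadow dusk carp", the head is "carp" (specifically "dusk carp") and the modifier is "meadow".
Within "dusk carp", the head is "carp" and the modifier is "dusk".
So the structure is [monastery [[meadow [dusk carp]] mason]].

[monastery [[meadow [dusk carp]] mason]]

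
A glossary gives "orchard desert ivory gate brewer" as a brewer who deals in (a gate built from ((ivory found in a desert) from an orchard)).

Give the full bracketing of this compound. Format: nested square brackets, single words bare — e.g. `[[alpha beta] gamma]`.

Overall it is a kind of brewer; the modifier is "orchard desert ivory gate".
Inside "orchard desert ivory gate": head "gate", modifier "orchard desert ivory".
Inside "orchard desert ivory": head "ivory" (specifically "desert ivory"), modifier "orchard".
Inside "desert ivory": head "ivory", modifier "desert".
So the structure is [[[orchard [desert ivory]] gate] brewer].

[[[orchard [desert ivory]] gate] brewer]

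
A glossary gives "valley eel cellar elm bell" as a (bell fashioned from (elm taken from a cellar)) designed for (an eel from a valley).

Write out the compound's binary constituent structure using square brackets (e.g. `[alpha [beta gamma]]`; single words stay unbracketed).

Whole compound: head "bell" (specifically "cellar elm bell"), modifier "valley eel".
Inside "valley eel": head "eel", modifier "valley".
Inside "cellar elm bell": head "bell", modifier "cellar elm".
Inside "cellar elm": head "elm", modifier "cellar".
Putting it together: [[valley eel] [[cellar elm] bell]].

[[valley eel] [[cellar elm] bell]]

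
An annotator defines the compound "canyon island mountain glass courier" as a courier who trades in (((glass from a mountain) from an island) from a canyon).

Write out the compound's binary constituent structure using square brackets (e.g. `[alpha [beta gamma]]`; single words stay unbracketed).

[[canyon [island [mountain glass]]] courier]

At the top level: head "courier"; modifier "canyon island mountain glass".
Within "canyon island mountain glass", the head is "glass" (specifically "island mountain glass") and the modifier is "canyon".
Within "island mountain glass", the head is "glass" (specifically "mountain glass") and the modifier is "island".
Within "mountain glass", the head is "glass" and the modifier is "mountain".
So the structure is [[canyon [island [mountain glass]]] courier].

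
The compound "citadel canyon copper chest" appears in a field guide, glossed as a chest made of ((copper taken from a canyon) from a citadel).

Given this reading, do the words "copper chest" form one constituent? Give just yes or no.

no

The top-level split is [citadel canyon copper] [chest]; the full structure is [[citadel [canyon copper]] chest].
"copper chest" straddles a constituent boundary, so it is not a single unit.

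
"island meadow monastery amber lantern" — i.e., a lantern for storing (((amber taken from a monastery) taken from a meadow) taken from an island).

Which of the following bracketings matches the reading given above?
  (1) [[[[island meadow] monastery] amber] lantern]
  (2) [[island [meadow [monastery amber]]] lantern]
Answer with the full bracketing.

[[island [meadow [monastery amber]]] lantern]

The paraphrase's head is the "lantern" part ("lantern"); its modifier is "island meadow monastery amber".
That top-level split, carried through the inner groups, gives [[island [meadow [monastery amber]]] lantern].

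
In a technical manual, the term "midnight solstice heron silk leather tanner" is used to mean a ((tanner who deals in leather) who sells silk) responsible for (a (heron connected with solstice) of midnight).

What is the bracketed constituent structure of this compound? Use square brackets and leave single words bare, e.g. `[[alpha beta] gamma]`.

[[midnight [solstice heron]] [silk [leather tanner]]]

The outermost head in the paraphrase is "tanner" (specifically "silk leather tanner"), modified by "midnight solstice heron".
"midnight solstice heron" → head "heron" (specifically "solstice heron"), modifier "midnight".
"solstice heron" → head "heron", modifier "solstice".
"silk leather tanner" → head "tanner" (specifically "leather tanner"), modifier "silk".
"leather tanner" → head "tanner", modifier "leather".
Putting it together: [[midnight [solstice heron]] [silk [leather tanner]]].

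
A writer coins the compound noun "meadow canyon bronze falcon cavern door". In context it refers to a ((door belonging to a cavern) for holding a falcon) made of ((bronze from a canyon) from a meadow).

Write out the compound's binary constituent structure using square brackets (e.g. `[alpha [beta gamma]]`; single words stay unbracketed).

Overall it is a kind of door (specifically "falcon cavern door"); the modifier is "meadow canyon bronze".
Inside "meadow canyon bronze": head "bronze" (specifically "canyon bronze"), modifier "meadow".
Inside "canyon bronze": head "bronze", modifier "canyon".
Inside "falcon cavern door": head "door" (specifically "cavern door"), modifier "falcon".
Inside "cavern door": head "door", modifier "cavern".
Putting it together: [[meadow [canyon bronze]] [falcon [cavern door]]].

[[meadow [canyon bronze]] [falcon [cavern door]]]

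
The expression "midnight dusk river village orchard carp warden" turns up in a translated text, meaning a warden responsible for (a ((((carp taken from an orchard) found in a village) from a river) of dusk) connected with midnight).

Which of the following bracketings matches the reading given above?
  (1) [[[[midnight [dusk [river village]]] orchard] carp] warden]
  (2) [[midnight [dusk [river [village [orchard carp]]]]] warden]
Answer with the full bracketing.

[[midnight [dusk [river [village [orchard carp]]]]] warden]

The paraphrase's head is the "warden" part ("warden"); its modifier is "midnight dusk river village orchard carp".
That top-level split, carried through the inner groups, gives [[midnight [dusk [river [village [orchard carp]]]]] warden].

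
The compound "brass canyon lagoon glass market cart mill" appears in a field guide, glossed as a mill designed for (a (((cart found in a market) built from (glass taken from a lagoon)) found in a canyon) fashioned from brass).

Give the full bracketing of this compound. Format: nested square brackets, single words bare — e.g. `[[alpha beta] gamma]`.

At the top level: head "mill"; modifier "brass canyon lagoon glass market cart".
Inside "brass canyon lagoon glass market cart": head "cart" (specifically "canyon lagoon glass market cart"), modifier "brass".
Inside "canyon lagoon glass market cart": head "cart" (specifically "lagoon glass market cart"), modifier "canyon".
Inside "lagoon glass market cart": head "cart" (specifically "market cart"), modifier "lagoon glass".
Inside "lagoon glass": head "glass", modifier "lagoon".
Inside "market cart": head "cart", modifier "market".
Putting it together: [[brass [canyon [[lagoon glass] [market cart]]]] mill].

[[brass [canyon [[lagoon glass] [market cart]]]] mill]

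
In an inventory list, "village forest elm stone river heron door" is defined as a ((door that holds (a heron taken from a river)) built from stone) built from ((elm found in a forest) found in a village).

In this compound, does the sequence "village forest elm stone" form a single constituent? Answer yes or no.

no

The top-level split is [village forest elm] [stone river heron door]; the full structure is [[village [forest elm]] [stone [[river heron] door]]].
"village forest elm stone" straddles a constituent boundary, so it is not a single unit.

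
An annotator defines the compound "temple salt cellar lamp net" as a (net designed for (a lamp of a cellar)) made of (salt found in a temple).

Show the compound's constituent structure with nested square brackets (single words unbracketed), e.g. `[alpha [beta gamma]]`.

At the top level: head "net" (specifically "cellar lamp net"); modifier "temple salt".
Within "temple salt", the head is "salt" and the modifier is "temple".
Within "cellar lamp net", the head is "net" and the modifier is "cellar lamp".
Within "cellar lamp", the head is "lamp" and the modifier is "cellar".
Putting it together: [[temple salt] [[cellar lamp] net]].

[[temple salt] [[cellar lamp] net]]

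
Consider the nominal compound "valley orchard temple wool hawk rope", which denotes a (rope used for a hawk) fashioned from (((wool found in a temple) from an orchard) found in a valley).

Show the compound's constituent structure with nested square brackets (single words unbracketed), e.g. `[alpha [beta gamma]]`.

[[valley [orchard [temple wool]]] [hawk rope]]

Whole compound: head "rope" (specifically "hawk rope"), modifier "valley orchard temple wool".
Within "valley orchard temple wool", the head is "wool" (specifically "orchard temple wool") and the modifier is "valley".
Within "orchard temple wool", the head is "wool" (specifically "temple wool") and the modifier is "orchard".
Within "temple wool", the head is "wool" and the modifier is "temple".
Within "hawk rope", the head is "rope" and the modifier is "hawk".
Putting it together: [[valley [orchard [temple wool]]] [hawk rope]].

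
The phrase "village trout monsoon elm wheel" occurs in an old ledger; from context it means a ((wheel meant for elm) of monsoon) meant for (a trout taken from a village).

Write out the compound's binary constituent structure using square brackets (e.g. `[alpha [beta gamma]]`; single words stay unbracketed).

[[village trout] [monsoon [elm wheel]]]

Whole compound: head "wheel" (specifically "monsoon elm wheel"), modifier "village trout".
"village trout" → head "trout", modifier "village".
"monsoon elm wheel" → head "wheel" (specifically "elm wheel"), modifier "monsoon".
"elm wheel" → head "wheel", modifier "elm".
Putting it together: [[village trout] [monsoon [elm wheel]]].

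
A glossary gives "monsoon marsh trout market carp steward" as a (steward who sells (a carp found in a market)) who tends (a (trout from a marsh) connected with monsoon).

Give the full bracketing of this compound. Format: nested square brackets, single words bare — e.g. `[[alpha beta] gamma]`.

[[monsoon [marsh trout]] [[market carp] steward]]

At the top level: head "steward" (specifically "market carp steward"); modifier "monsoon marsh trout".
Inside "monsoon marsh trout": head "trout" (specifically "marsh trout"), modifier "monsoon".
Inside "marsh trout": head "trout", modifier "marsh".
Inside "market carp steward": head "steward", modifier "market carp".
Inside "market carp": head "carp", modifier "market".
Assembled: [[monsoon [marsh trout]] [[market carp] steward]].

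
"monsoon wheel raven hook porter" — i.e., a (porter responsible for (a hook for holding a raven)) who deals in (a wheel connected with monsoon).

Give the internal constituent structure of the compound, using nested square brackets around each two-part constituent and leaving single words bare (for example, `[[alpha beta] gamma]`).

[[monsoon wheel] [[raven hook] porter]]

At the top level: head "porter" (specifically "raven hook porter"); modifier "monsoon wheel".
"monsoon wheel" → head "wheel", modifier "monsoon".
"raven hook porter" → head "porter", modifier "raven hook".
"raven hook" → head "hook", modifier "raven".
Putting it together: [[monsoon wheel] [[raven hook] porter]].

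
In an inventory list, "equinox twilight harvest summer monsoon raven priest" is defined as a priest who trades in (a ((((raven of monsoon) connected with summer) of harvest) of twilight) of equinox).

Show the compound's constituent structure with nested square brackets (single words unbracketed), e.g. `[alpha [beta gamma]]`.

Whole compound: head "priest", modifier "equinox twilight harvest summer monsoon raven".
Inside "equinox twilight harvest summer monsoon raven": head "raven" (specifically "twilight harvest summer monsoon raven"), modifier "equinox".
Inside "twilight harvest summer monsoon raven": head "raven" (specifically "harvest summer monsoon raven"), modifier "twilight".
Inside "harvest summer monsoon raven": head "raven" (specifically "summer monsoon raven"), modifier "harvest".
Inside "summer monsoon raven": head "raven" (specifically "monsoon raven"), modifier "summer".
Inside "monsoon raven": head "raven", modifier "monsoon".
So the structure is [[equinox [twilight [harvest [summer [monsoon raven]]]]] priest].

[[equinox [twilight [harvest [summer [monsoon raven]]]]] priest]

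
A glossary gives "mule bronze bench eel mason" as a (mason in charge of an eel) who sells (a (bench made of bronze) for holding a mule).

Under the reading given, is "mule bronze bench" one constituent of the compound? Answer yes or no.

yes

The paraphrase groups the words so that "mule bronze bench" is one unit: it corresponds to a single parenthesized sub-phrase.
The full structure is [[mule [bronze bench]] [eel mason]], in which [mule bronze bench] is a constituent.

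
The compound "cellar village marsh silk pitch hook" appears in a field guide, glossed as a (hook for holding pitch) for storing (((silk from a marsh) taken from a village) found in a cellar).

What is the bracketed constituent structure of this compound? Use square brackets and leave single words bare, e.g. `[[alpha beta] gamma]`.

At the top level: head "hook" (specifically "pitch hook"); modifier "cellar village marsh silk".
Inside "cellar village marsh silk": head "silk" (specifically "village marsh silk"), modifier "cellar".
Inside "village marsh silk": head "silk" (specifically "marsh silk"), modifier "village".
Inside "marsh silk": head "silk", modifier "marsh".
Inside "pitch hook": head "hook", modifier "pitch".
Putting it together: [[cellar [village [marsh silk]]] [pitch hook]].

[[cellar [village [marsh silk]]] [pitch hook]]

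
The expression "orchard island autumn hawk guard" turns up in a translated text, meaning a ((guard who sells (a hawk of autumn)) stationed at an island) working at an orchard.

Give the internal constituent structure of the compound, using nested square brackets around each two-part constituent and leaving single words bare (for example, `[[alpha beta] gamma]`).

[orchard [island [[autumn hawk] guard]]]

Overall it is a kind of guard (specifically "island autumn hawk guard"); the modifier is "orchard".
Inside "island autumn hawk guard": head "guard" (specifically "autumn hawk guard"), modifier "island".
Inside "autumn hawk guard": head "guard", modifier "autumn hawk".
Inside "autumn hawk": head "hawk", modifier "autumn".
Assembled: [orchard [island [[autumn hawk] guard]]].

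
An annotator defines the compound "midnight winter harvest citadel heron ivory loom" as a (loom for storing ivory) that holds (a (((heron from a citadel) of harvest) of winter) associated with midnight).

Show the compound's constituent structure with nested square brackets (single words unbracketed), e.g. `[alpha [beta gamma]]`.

The outermost head in the paraphrase is "loom" (specifically "ivory loom"), modified by "midnight winter harvest citadel heron".
"midnight winter harvest citadel heron" → head "heron" (specifically "winter harvest citadel heron"), modifier "midnight".
"winter harvest citadel heron" → head "heron" (specifically "harvest citadel heron"), modifier "winter".
"harvest citadel heron" → head "heron" (specifically "citadel heron"), modifier "harvest".
"citadel heron" → head "heron", modifier "citadel".
"ivory loom" → head "loom", modifier "ivory".
Putting it together: [[midnight [winter [harvest [citadel heron]]]] [ivory loom]].

[[midnight [winter [harvest [citadel heron]]]] [ivory loom]]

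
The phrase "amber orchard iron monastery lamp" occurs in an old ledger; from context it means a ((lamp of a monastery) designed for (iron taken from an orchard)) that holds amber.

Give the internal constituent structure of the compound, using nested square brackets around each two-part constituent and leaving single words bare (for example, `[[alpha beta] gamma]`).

At the top level: head "lamp" (specifically "orchard iron monastery lamp"); modifier "amber".
Inside "orchard iron monastery lamp": head "lamp" (specifically "monastery lamp"), modifier "orchard iron".
Inside "orchard iron": head "iron", modifier "orchard".
Inside "monastery lamp": head "lamp", modifier "monastery".
So the structure is [amber [[orchard iron] [monastery lamp]]].

[amber [[orchard iron] [monastery lamp]]]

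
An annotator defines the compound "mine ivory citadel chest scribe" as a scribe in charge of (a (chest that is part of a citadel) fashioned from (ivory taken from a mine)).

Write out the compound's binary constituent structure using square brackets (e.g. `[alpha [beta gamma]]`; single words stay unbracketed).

At the top level: head "scribe"; modifier "mine ivory citadel chest".
Within "mine ivory citadel chest", the head is "chest" (specifically "citadel chest") and the modifier is "mine ivory".
Within "mine ivory", the head is "ivory" and the modifier is "mine".
Within "citadel chest", the head is "chest" and the modifier is "citadel".
Assembled: [[[mine ivory] [citadel chest]] scribe].

[[[mine ivory] [citadel chest]] scribe]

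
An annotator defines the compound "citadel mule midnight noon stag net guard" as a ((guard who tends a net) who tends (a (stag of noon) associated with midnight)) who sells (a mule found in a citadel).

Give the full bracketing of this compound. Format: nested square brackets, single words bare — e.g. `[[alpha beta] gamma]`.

At the top level: head "guard" (specifically "midnight noon stag net guard"); modifier "citadel mule".
Inside "citadel mule": head "mule", modifier "citadel".
Inside "midnight noon stag net guard": head "guard" (specifically "net guard"), modifier "midnight noon stag".
Inside "midnight noon stag": head "stag" (specifically "noon stag"), modifier "midnight".
Inside "noon stag": head "stag", modifier "noon".
Inside "net guard": head "guard", modifier "net".
So the structure is [[citadel mule] [[midnight [noon stag]] [net guard]]].

[[citadel mule] [[midnight [noon stag]] [net guard]]]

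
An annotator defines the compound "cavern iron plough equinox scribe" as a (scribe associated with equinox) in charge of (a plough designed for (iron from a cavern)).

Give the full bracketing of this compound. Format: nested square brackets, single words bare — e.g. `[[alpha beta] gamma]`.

[[[cavern iron] plough] [equinox scribe]]

Whole compound: head "scribe" (specifically "equinox scribe"), modifier "cavern iron plough".
Inside "cavern iron plough": head "plough", modifier "cavern iron".
Inside "cavern iron": head "iron", modifier "cavern".
Inside "equinox scribe": head "scribe", modifier "equinox".
So the structure is [[[cavern iron] plough] [equinox scribe]].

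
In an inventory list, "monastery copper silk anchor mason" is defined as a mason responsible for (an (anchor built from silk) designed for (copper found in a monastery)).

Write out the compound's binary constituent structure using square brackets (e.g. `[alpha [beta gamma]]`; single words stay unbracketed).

Overall it is a kind of mason; the modifier is "monastery copper silk anchor".
"monastery copper silk anchor" → head "anchor" (specifically "silk anchor"), modifier "monastery copper".
"monastery copper" → head "copper", modifier "monastery".
"silk anchor" → head "anchor", modifier "silk".
Putting it together: [[[monastery copper] [silk anchor]] mason].

[[[monastery copper] [silk anchor]] mason]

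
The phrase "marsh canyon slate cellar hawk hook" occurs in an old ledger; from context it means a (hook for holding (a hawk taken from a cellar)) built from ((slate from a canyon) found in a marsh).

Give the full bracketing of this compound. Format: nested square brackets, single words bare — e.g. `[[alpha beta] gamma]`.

[[marsh [canyon slate]] [[cellar hawk] hook]]

Whole compound: head "hook" (specifically "cellar hawk hook"), modifier "marsh canyon slate".
Within "marsh canyon slate", the head is "slate" (specifically "canyon slate") and the modifier is "marsh".
Within "canyon slate", the head is "slate" and the modifier is "canyon".
Within "cellar hawk hook", the head is "hook" and the modifier is "cellar hawk".
Within "cellar hawk", the head is "hawk" and the modifier is "cellar".
So the structure is [[marsh [canyon slate]] [[cellar hawk] hook]].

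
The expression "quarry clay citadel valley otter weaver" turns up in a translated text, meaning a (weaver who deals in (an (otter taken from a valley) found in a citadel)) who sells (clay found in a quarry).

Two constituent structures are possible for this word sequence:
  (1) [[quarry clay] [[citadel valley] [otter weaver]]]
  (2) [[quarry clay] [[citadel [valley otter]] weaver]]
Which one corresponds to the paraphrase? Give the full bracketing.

The paraphrase's head is the "weaver" part ("citadel valley otter weaver"); its modifier is "quarry clay".
That top-level split, carried through the inner groups, gives [[quarry clay] [[citadel [valley otter]] weaver]].

[[quarry clay] [[citadel [valley otter]] weaver]]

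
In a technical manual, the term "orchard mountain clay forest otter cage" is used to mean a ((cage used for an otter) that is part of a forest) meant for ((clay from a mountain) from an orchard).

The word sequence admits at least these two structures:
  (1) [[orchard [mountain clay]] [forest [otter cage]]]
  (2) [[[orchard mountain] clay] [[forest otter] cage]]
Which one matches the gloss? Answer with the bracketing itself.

[[orchard [mountain clay]] [forest [otter cage]]]

The paraphrase's head is the "cage" part ("forest otter cage"); its modifier is "orchard mountain clay".
That top-level split, carried through the inner groups, gives [[orchard [mountain clay]] [forest [otter cage]]].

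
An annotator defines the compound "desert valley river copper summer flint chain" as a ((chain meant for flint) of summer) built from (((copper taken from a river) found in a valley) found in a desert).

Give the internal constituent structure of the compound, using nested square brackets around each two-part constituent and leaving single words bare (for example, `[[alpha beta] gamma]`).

[[desert [valley [river copper]]] [summer [flint chain]]]

Overall it is a kind of chain (specifically "summer flint chain"); the modifier is "desert valley river copper".
Within "desert valley river copper", the head is "copper" (specifically "valley river copper") and the modifier is "desert".
Within "valley river copper", the head is "copper" (specifically "river copper") and the modifier is "valley".
Within "river copper", the head is "copper" and the modifier is "river".
Within "summer flint chain", the head is "chain" (specifically "flint chain") and the modifier is "summer".
Within "flint chain", the head is "chain" and the modifier is "flint".
Putting it together: [[desert [valley [river copper]]] [summer [flint chain]]].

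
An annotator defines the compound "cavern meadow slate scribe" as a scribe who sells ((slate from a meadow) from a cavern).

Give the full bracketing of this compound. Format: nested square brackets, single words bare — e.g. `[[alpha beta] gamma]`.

[[cavern [meadow slate]] scribe]

Whole compound: head "scribe", modifier "cavern meadow slate".
"cavern meadow slate" → head "slate" (specifically "meadow slate"), modifier "cavern".
"meadow slate" → head "slate", modifier "meadow".
Assembled: [[cavern [meadow slate]] scribe].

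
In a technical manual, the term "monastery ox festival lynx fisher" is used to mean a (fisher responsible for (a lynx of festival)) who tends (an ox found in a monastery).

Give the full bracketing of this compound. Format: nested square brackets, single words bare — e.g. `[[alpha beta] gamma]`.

[[monastery ox] [[festival lynx] fisher]]

At the top level: head "fisher" (specifically "festival lynx fisher"); modifier "monastery ox".
Inside "monastery ox": head "ox", modifier "monastery".
Inside "festival lynx fisher": head "fisher", modifier "festival lynx".
Inside "festival lynx": head "lynx", modifier "festival".
So the structure is [[monastery ox] [[festival lynx] fisher]].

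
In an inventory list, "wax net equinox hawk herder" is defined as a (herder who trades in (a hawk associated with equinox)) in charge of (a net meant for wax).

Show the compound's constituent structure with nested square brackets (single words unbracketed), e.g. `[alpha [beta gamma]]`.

Overall it is a kind of herder (specifically "equinox hawk herder"); the modifier is "wax net".
Within "wax net", the head is "net" and the modifier is "wax".
Within "equinox hawk herder", the head is "herder" and the modifier is "equinox hawk".
Within "equinox hawk", the head is "hawk" and the modifier is "equinox".
So the structure is [[wax net] [[equinox hawk] herder]].

[[wax net] [[equinox hawk] herder]]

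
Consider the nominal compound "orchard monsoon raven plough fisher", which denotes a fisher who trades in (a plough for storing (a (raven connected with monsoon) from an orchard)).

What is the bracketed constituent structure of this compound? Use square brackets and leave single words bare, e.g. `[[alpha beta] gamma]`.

Whole compound: head "fisher", modifier "orchard monsoon raven plough".
Within "orchard monsoon raven plough", the head is "plough" and the modifier is "orchard monsoon raven".
Within "orchard monsoon raven", the head is "raven" (specifically "monsoon raven") and the modifier is "orchard".
Within "monsoon raven", the head is "raven" and the modifier is "monsoon".
Putting it together: [[[orchard [monsoon raven]] plough] fisher].

[[[orchard [monsoon raven]] plough] fisher]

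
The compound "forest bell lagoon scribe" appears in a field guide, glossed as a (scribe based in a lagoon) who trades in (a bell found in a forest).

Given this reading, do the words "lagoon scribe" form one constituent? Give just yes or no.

yes

The paraphrase groups the words so that "lagoon scribe" is one unit: it corresponds to a single parenthesized sub-phrase.
The full structure is [[forest bell] [lagoon scribe]], in which [lagoon scribe] is a constituent.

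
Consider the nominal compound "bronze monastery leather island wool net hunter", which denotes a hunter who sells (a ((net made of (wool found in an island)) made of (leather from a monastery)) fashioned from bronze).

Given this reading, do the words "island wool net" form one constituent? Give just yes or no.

yes

The paraphrase groups the words so that "island wool net" is one unit: it corresponds to a single parenthesized sub-phrase.
The full structure is [[bronze [[monastery leather] [[island wool] net]]] hunter], in which [island wool net] is a constituent.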